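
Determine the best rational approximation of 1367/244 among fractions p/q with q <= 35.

28/5

Expand x = 1367/244 as a continued fraction with the Euclidean algorithm:
  1367 = 5*244 + 147, so a_0 = 5.
  244 = 1*147 + 97, so a_1 = 1.
  147 = 1*97 + 50, so a_2 = 1.
  97 = 1*50 + 47, so a_3 = 1.
  50 = 1*47 + 3, so a_4 = 1.
  47 = 15*3 + 2, so a_5 = 15.
  3 = 1*2 + 1, so a_6 = 1.
  2 = 2*1 + 0, so a_7 = 2.
so x = [5; 1, 1, 1, 1, 15, 1, 2].
Convergents (p_i = a_i*p_{i-1} + p_{i-2}, q_i = a_i*q_{i-1} + q_{i-2} with p_{-2}=0, p_{-1}=1, q_{-2}=1, q_{-1}=0), until the denominator exceeds 35:
  i=0: a_0=5, p_0 = 5*1 + 0 = 5, q_0 = 5*0 + 1 = 1.
  i=1: a_1=1, p_1 = 1*5 + 1 = 6, q_1 = 1*1 + 0 = 1.
  i=2: a_2=1, p_2 = 1*6 + 5 = 11, q_2 = 1*1 + 1 = 2.
  i=3: a_3=1, p_3 = 1*11 + 6 = 17, q_3 = 1*2 + 1 = 3.
  i=4: a_4=1, p_4 = 1*17 + 11 = 28, q_4 = 1*3 + 2 = 5.
  i=5: a_5=15, p_5 = 15*28 + 17 = 437, q_5 = 15*5 + 3 = 78.
q_5 = 78 > 35, so the last convergent with denominator <= 35 is p_4/q_4 = 28/5.
The closest fraction with denominator <= 35 is either p_4/q_4 or the intermediate fraction (k*p_4 + p_3)/(k*q_4 + q_3) with the largest k >= 1 whose denominator stays <= 35; these approach x as k grows, and every other convergent or intermediate fraction in range is farther away.
Largest k: floor((35 - q_3)/q_4) = floor((35 - 3)/5) = 6.
That gives (6*28 + 17)/(6*5 + 3) = 185/33.
Compare the errors: |x - 28/5| = |1367*5 - 28*244|/(244*5) = 3/1220, and |x - 185/33| = |1367*33 - 185*244|/(244*33) = 29/8052.
Cross-multiplying, 3*8052 = 24156 < 35380 = 29*1220, so 3/1220 is smaller: the convergent 28/5 is closer to x than 185/33.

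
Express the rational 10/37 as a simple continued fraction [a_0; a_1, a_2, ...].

Run the Euclidean algorithm on 10 and 37; the successive quotients are the partial quotients a_0, a_1, ... (each step inverts the fractional part left over by the previous one):
  10 = 0*37 + 10, so a_0 = 0.
  37 = 3*10 + 7, so a_1 = 3.
  10 = 1*7 + 3, so a_2 = 1.
  7 = 2*3 + 1, so a_3 = 2.
  3 = 3*1 + 0, so a_4 = 3.
The remainder reaches 0 after 5 divisions, so the expansion has 5 partial quotients, read off in order.

[0; 3, 1, 2, 3]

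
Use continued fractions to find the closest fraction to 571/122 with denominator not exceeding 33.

117/25

Expand x = 571/122 as a continued fraction with the Euclidean algorithm:
  571 = 4*122 + 83, so a_0 = 4.
  122 = 1*83 + 39, so a_1 = 1.
  83 = 2*39 + 5, so a_2 = 2.
  39 = 7*5 + 4, so a_3 = 7.
  5 = 1*4 + 1, so a_4 = 1.
  4 = 4*1 + 0, so a_5 = 4.
so x = [4; 1, 2, 7, 1, 4].
Convergents (p_i = a_i*p_{i-1} + p_{i-2}, q_i = a_i*q_{i-1} + q_{i-2} with p_{-2}=0, p_{-1}=1, q_{-2}=1, q_{-1}=0), until the denominator exceeds 33:
  i=0: a_0=4, p_0 = 4*1 + 0 = 4, q_0 = 4*0 + 1 = 1.
  i=1: a_1=1, p_1 = 1*4 + 1 = 5, q_1 = 1*1 + 0 = 1.
  i=2: a_2=2, p_2 = 2*5 + 4 = 14, q_2 = 2*1 + 1 = 3.
  i=3: a_3=7, p_3 = 7*14 + 5 = 103, q_3 = 7*3 + 1 = 22.
  i=4: a_4=1, p_4 = 1*103 + 14 = 117, q_4 = 1*22 + 3 = 25.
  i=5: a_5=4, p_5 = 4*117 + 103 = 571, q_5 = 4*25 + 22 = 122.
q_5 = 122 > 33, so the last convergent with denominator <= 33 is p_4/q_4 = 117/25.
The closest fraction with denominator <= 33 is either p_4/q_4 or the intermediate fraction (k*p_4 + p_3)/(k*q_4 + q_3) with the largest k >= 1 whose denominator stays <= 33; these approach x as k grows, and every other convergent or intermediate fraction in range is farther away.
Largest k: floor((33 - q_3)/q_4) = floor((33 - 22)/25) = 0.
Since k = 0, no intermediate fraction beyond p_4/q_4 has denominator <= 33, so the convergent 117/25 is the closest (its error is |571*25 - 117*122|/(122*25) = 1/3050).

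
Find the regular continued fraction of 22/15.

Run the Euclidean algorithm on 22 and 15; the successive quotients are the partial quotients a_0, a_1, ... (each step inverts the fractional part left over by the previous one):
  22 = 1*15 + 7, so a_0 = 1.
  15 = 2*7 + 1, so a_1 = 2.
  7 = 7*1 + 0, so a_2 = 7.
The remainder reaches 0 after 3 divisions, so the expansion has 3 partial quotients, read off in order.

[1; 2, 7]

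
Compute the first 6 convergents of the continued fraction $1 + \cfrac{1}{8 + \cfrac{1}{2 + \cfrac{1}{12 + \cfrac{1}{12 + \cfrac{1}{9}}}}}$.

Using the convergent recurrence p_i = a_i*p_{i-1} + p_{i-2}, q_i = a_i*q_{i-1} + q_{i-2} with p_{-2}=0, p_{-1}=1, q_{-2}=1, q_{-1}=0:
  i=0: a_0=1, p_0 = 1*1 + 0 = 1, q_0 = 1*0 + 1 = 1.
  i=1: a_1=8, p_1 = 8*1 + 1 = 9, q_1 = 8*1 + 0 = 8.
  i=2: a_2=2, p_2 = 2*9 + 1 = 19, q_2 = 2*8 + 1 = 17.
  i=3: a_3=12, p_3 = 12*19 + 9 = 237, q_3 = 12*17 + 8 = 212.
  i=4: a_4=12, p_4 = 12*237 + 19 = 2863, q_4 = 12*212 + 17 = 2561.
  i=5: a_5=9, p_5 = 9*2863 + 237 = 26004, q_5 = 9*2561 + 212 = 23261.

1/1, 9/8, 19/17, 237/212, 2863/2561, 26004/23261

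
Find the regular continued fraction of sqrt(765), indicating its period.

[27; (1, 1, 1, 13, 6, 13, 1, 1, 1, 54)]

Write x_i = (sqrt(765) + m_i)/d_i with (m_0, d_0) = (0, 1). a_0 = floor(sqrt(765)) = 27, since 27^2 = 729 <= 765 < 784 = 28^2.
Iterate m_{i+1} = d_i*a_i - m_i, d_{i+1} = (765 - m_{i+1}^2)/d_i, a_{i+1} = floor((a_0 + m_{i+1})/d_{i+1}):
  m_1 = 1*27 - 0 = 27, d_1 = (765 - 27^2)/1 = 36/1 = 36, a_1 = floor((27 + 27)/36) = 1.
  m_2 = 36*1 - 27 = 9, d_2 = (765 - 9^2)/36 = 684/36 = 19, a_2 = floor((27 + 9)/19) = 1.
  m_3 = 19*1 - 9 = 10, d_3 = (765 - 10^2)/19 = 665/19 = 35, a_3 = floor((27 + 10)/35) = 1.
  m_4 = 35*1 - 10 = 25, d_4 = (765 - 25^2)/35 = 140/35 = 4, a_4 = floor((27 + 25)/4) = 13.
  m_5 = 4*13 - 25 = 27, d_5 = (765 - 27^2)/4 = 36/4 = 9, a_5 = floor((27 + 27)/9) = 6.
  m_6 = 9*6 - 27 = 27, d_6 = (765 - 27^2)/9 = 36/9 = 4, a_6 = floor((27 + 27)/4) = 13.
  m_7 = 4*13 - 27 = 25, d_7 = (765 - 25^2)/4 = 140/4 = 35, a_7 = floor((27 + 25)/35) = 1.
  m_8 = 35*1 - 25 = 10, d_8 = (765 - 10^2)/35 = 665/35 = 19, a_8 = floor((27 + 10)/19) = 1.
  m_9 = 19*1 - 10 = 9, d_9 = (765 - 9^2)/19 = 684/19 = 36, a_9 = floor((27 + 9)/36) = 1.
  m_10 = 36*1 - 9 = 27, d_10 = (765 - 27^2)/36 = 36/36 = 1, a_10 = floor((27 + 27)/1) = 54.
  m_11 = 1*54 - 27 = 27, d_11 = (765 - 27^2)/1 = 36/1 = 36: (m_11, d_11) = (m_1, d_1) = (27, 36), so from here the quotients repeat a_1, ..., a_10; the period length is 10.
Hence the expansion of sqrt(765) is a_0 = 27 followed by the repeating block 1, 1, 1, 13, 6, 13, 1, 1, 1, 54 (period 10).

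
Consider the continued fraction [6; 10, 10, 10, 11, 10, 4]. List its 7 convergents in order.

Using the convergent recurrence p_i = a_i*p_{i-1} + p_{i-2}, q_i = a_i*q_{i-1} + q_{i-2} with p_{-2}=0, p_{-1}=1, q_{-2}=1, q_{-1}=0:
  i=0: a_0=6, p_0 = 6*1 + 0 = 6, q_0 = 6*0 + 1 = 1.
  i=1: a_1=10, p_1 = 10*6 + 1 = 61, q_1 = 10*1 + 0 = 10.
  i=2: a_2=10, p_2 = 10*61 + 6 = 616, q_2 = 10*10 + 1 = 101.
  i=3: a_3=10, p_3 = 10*616 + 61 = 6221, q_3 = 10*101 + 10 = 1020.
  i=4: a_4=11, p_4 = 11*6221 + 616 = 69047, q_4 = 11*1020 + 101 = 11321.
  i=5: a_5=10, p_5 = 10*69047 + 6221 = 696691, q_5 = 10*11321 + 1020 = 114230.
  i=6: a_6=4, p_6 = 4*696691 + 69047 = 2855811, q_6 = 4*114230 + 11321 = 468241.

6/1, 61/10, 616/101, 6221/1020, 69047/11321, 696691/114230, 2855811/468241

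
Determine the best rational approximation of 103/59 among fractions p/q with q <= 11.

Expand x = 103/59 as a continued fraction with the Euclidean algorithm:
  103 = 1*59 + 44, so a_0 = 1.
  59 = 1*44 + 15, so a_1 = 1.
  44 = 2*15 + 14, so a_2 = 2.
  15 = 1*14 + 1, so a_3 = 1.
  14 = 14*1 + 0, so a_4 = 14.
so x = [1; 1, 2, 1, 14].
Convergents (p_i = a_i*p_{i-1} + p_{i-2}, q_i = a_i*q_{i-1} + q_{i-2} with p_{-2}=0, p_{-1}=1, q_{-2}=1, q_{-1}=0), until the denominator exceeds 11:
  i=0: a_0=1, p_0 = 1*1 + 0 = 1, q_0 = 1*0 + 1 = 1.
  i=1: a_1=1, p_1 = 1*1 + 1 = 2, q_1 = 1*1 + 0 = 1.
  i=2: a_2=2, p_2 = 2*2 + 1 = 5, q_2 = 2*1 + 1 = 3.
  i=3: a_3=1, p_3 = 1*5 + 2 = 7, q_3 = 1*3 + 1 = 4.
  i=4: a_4=14, p_4 = 14*7 + 5 = 103, q_4 = 14*4 + 3 = 59.
q_4 = 59 > 11, so the last convergent with denominator <= 11 is p_3/q_3 = 7/4.
The closest fraction with denominator <= 11 is either p_3/q_3 or the intermediate fraction (k*p_3 + p_2)/(k*q_3 + q_2) with the largest k >= 1 whose denominator stays <= 11; these approach x as k grows, and every other convergent or intermediate fraction in range is farther away.
Largest k: floor((11 - q_2)/q_3) = floor((11 - 3)/4) = 2.
That gives (2*7 + 5)/(2*4 + 3) = 19/11.
Compare the errors: |x - 7/4| = |103*4 - 7*59|/(59*4) = 1/236, and |x - 19/11| = |103*11 - 19*59|/(59*11) = 12/649.
Cross-multiplying, 1*649 = 649 < 2832 = 12*236, so 1/236 is smaller: the convergent 7/4 is closer to x than 19/11.

7/4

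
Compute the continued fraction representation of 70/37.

Run the Euclidean algorithm on 70 and 37; the successive quotients are the partial quotients a_0, a_1, ... (each step inverts the fractional part left over by the previous one):
  70 = 1*37 + 33, so a_0 = 1.
  37 = 1*33 + 4, so a_1 = 1.
  33 = 8*4 + 1, so a_2 = 8.
  4 = 4*1 + 0, so a_3 = 4.
The remainder reaches 0 after 4 divisions, so the expansion has 4 partial quotients, read off in order.

[1; 1, 8, 4]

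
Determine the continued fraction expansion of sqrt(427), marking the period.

[20; (1, 1, 1, 40)]

Write x_i = (sqrt(427) + m_i)/d_i with (m_0, d_0) = (0, 1). a_0 = floor(sqrt(427)) = 20, since 20^2 = 400 <= 427 < 441 = 21^2.
Iterate m_{i+1} = d_i*a_i - m_i, d_{i+1} = (427 - m_{i+1}^2)/d_i, a_{i+1} = floor((a_0 + m_{i+1})/d_{i+1}):
  m_1 = 1*20 - 0 = 20, d_1 = (427 - 20^2)/1 = 27/1 = 27, a_1 = floor((20 + 20)/27) = 1.
  m_2 = 27*1 - 20 = 7, d_2 = (427 - 7^2)/27 = 378/27 = 14, a_2 = floor((20 + 7)/14) = 1.
  m_3 = 14*1 - 7 = 7, d_3 = (427 - 7^2)/14 = 378/14 = 27, a_3 = floor((20 + 7)/27) = 1.
  m_4 = 27*1 - 7 = 20, d_4 = (427 - 20^2)/27 = 27/27 = 1, a_4 = floor((20 + 20)/1) = 40.
  m_5 = 1*40 - 20 = 20, d_5 = (427 - 20^2)/1 = 27/1 = 27: (m_5, d_5) = (m_1, d_1) = (20, 27), so from here the quotients repeat a_1, ..., a_4; the period length is 4.
Hence the expansion of sqrt(427) is a_0 = 20 followed by the repeating block 1, 1, 1, 40 (period 4).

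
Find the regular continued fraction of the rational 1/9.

[0; 9]

Run the Euclidean algorithm on 1 and 9; the successive quotients are the partial quotients a_0, a_1, ... (each step inverts the fractional part left over by the previous one):
  1 = 0*9 + 1, so a_0 = 0.
  9 = 9*1 + 0, so a_1 = 9.
The remainder reaches 0 after 2 divisions, so the expansion has 2 partial quotients, read off in order.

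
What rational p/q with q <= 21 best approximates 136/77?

Expand x = 136/77 as a continued fraction with the Euclidean algorithm:
  136 = 1*77 + 59, so a_0 = 1.
  77 = 1*59 + 18, so a_1 = 1.
  59 = 3*18 + 5, so a_2 = 3.
  18 = 3*5 + 3, so a_3 = 3.
  5 = 1*3 + 2, so a_4 = 1.
  3 = 1*2 + 1, so a_5 = 1.
  2 = 2*1 + 0, so a_6 = 2.
so x = [1; 1, 3, 3, 1, 1, 2].
Convergents (p_i = a_i*p_{i-1} + p_{i-2}, q_i = a_i*q_{i-1} + q_{i-2} with p_{-2}=0, p_{-1}=1, q_{-2}=1, q_{-1}=0), until the denominator exceeds 21:
  i=0: a_0=1, p_0 = 1*1 + 0 = 1, q_0 = 1*0 + 1 = 1.
  i=1: a_1=1, p_1 = 1*1 + 1 = 2, q_1 = 1*1 + 0 = 1.
  i=2: a_2=3, p_2 = 3*2 + 1 = 7, q_2 = 3*1 + 1 = 4.
  i=3: a_3=3, p_3 = 3*7 + 2 = 23, q_3 = 3*4 + 1 = 13.
  i=4: a_4=1, p_4 = 1*23 + 7 = 30, q_4 = 1*13 + 4 = 17.
  i=5: a_5=1, p_5 = 1*30 + 23 = 53, q_5 = 1*17 + 13 = 30.
q_5 = 30 > 21, so the last convergent with denominator <= 21 is p_4/q_4 = 30/17.
The closest fraction with denominator <= 21 is either p_4/q_4 or the intermediate fraction (k*p_4 + p_3)/(k*q_4 + q_3) with the largest k >= 1 whose denominator stays <= 21; these approach x as k grows, and every other convergent or intermediate fraction in range is farther away.
Largest k: floor((21 - q_3)/q_4) = floor((21 - 13)/17) = 0.
Since k = 0, no intermediate fraction beyond p_4/q_4 has denominator <= 21, so the convergent 30/17 is the closest (its error is |136*17 - 30*77|/(77*17) = 2/1309).

30/17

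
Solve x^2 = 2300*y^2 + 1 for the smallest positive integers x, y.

(x, y) = (1151, 24)

First expand sqrt(2300) as a continued fraction. With x_i = (sqrt(2300) + m_i)/d_i and (m_0, d_0) = (0, 1): a_0 = floor(sqrt(2300)) = 47, since 47^2 = 2209 <= 2300 < 2304 = 48^2.
Iterate m_{i+1} = d_i*a_i - m_i, d_{i+1} = (2300 - m_{i+1}^2)/d_i, a_{i+1} = floor((a_0 + m_{i+1})/d_{i+1}):
  m_1 = 1*47 - 0 = 47, d_1 = (2300 - 47^2)/1 = 91/1 = 91, a_1 = floor((47 + 47)/91) = 1.
  m_2 = 91*1 - 47 = 44, d_2 = (2300 - 44^2)/91 = 364/91 = 4, a_2 = floor((47 + 44)/4) = 22.
  m_3 = 4*22 - 44 = 44, d_3 = (2300 - 44^2)/4 = 364/4 = 91, a_3 = floor((47 + 44)/91) = 1.
  m_4 = 91*1 - 44 = 47, d_4 = (2300 - 47^2)/91 = 91/91 = 1, a_4 = floor((47 + 47)/1) = 94.
  m_5 = 1*94 - 47 = 47, d_5 = (2300 - 47^2)/1 = 91/1 = 91: (m_5, d_5) = (m_1, d_1) = (47, 91), so from here the quotients repeat a_1, ..., a_4; the period length is 4.
So sqrt(2300) = [47; (1, 22, 1, 94)] with period length k = 4.
k is even, so the fundamental solution of x^2 - 2300y^2 = 1 is (p_{k-1}, q_{k-1}) = (p_3, q_3); compute convergents through index 3.
Convergents (p_i = a_i*p_{i-1} + p_{i-2}, q_i = a_i*q_{i-1} + q_{i-2} with p_{-2}=0, p_{-1}=1, q_{-2}=1, q_{-1}=0):
  i=0: a_0=47, p_0 = 47*1 + 0 = 47, q_0 = 47*0 + 1 = 1.
  i=1: a_1=1, p_1 = 1*47 + 1 = 48, q_1 = 1*1 + 0 = 1.
  i=2: a_2=22, p_2 = 22*48 + 47 = 1103, q_2 = 22*1 + 1 = 23.
  i=3: a_3=1, p_3 = 1*1103 + 48 = 1151, q_3 = 1*23 + 1 = 24.
Check: 1151^2 - 2300*24^2 = 1324801 - 1324800 = 1, so (x, y) = (1151, 24) solves the equation, and by the theorem it is the least positive solution.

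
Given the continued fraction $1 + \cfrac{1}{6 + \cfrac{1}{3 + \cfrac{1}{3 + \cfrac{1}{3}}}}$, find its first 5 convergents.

1/1, 7/6, 22/19, 73/63, 241/208

Using the convergent recurrence p_i = a_i*p_{i-1} + p_{i-2}, q_i = a_i*q_{i-1} + q_{i-2} with p_{-2}=0, p_{-1}=1, q_{-2}=1, q_{-1}=0:
  i=0: a_0=1, p_0 = 1*1 + 0 = 1, q_0 = 1*0 + 1 = 1.
  i=1: a_1=6, p_1 = 6*1 + 1 = 7, q_1 = 6*1 + 0 = 6.
  i=2: a_2=3, p_2 = 3*7 + 1 = 22, q_2 = 3*6 + 1 = 19.
  i=3: a_3=3, p_3 = 3*22 + 7 = 73, q_3 = 3*19 + 6 = 63.
  i=4: a_4=3, p_4 = 3*73 + 22 = 241, q_4 = 3*63 + 19 = 208.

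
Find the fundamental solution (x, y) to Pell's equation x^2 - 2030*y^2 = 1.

First expand sqrt(2030) as a continued fraction. With x_i = (sqrt(2030) + m_i)/d_i and (m_0, d_0) = (0, 1): a_0 = floor(sqrt(2030)) = 45, since 45^2 = 2025 <= 2030 < 2116 = 46^2.
Iterate m_{i+1} = d_i*a_i - m_i, d_{i+1} = (2030 - m_{i+1}^2)/d_i, a_{i+1} = floor((a_0 + m_{i+1})/d_{i+1}):
  m_1 = 1*45 - 0 = 45, d_1 = (2030 - 45^2)/1 = 5/1 = 5, a_1 = floor((45 + 45)/5) = 18.
  m_2 = 5*18 - 45 = 45, d_2 = (2030 - 45^2)/5 = 5/5 = 1, a_2 = floor((45 + 45)/1) = 90.
  m_3 = 1*90 - 45 = 45, d_3 = (2030 - 45^2)/1 = 5/1 = 5: (m_3, d_3) = (m_1, d_1) = (45, 5), so from here the quotients repeat a_1, a_2; the period length is 2.
So sqrt(2030) = [45; (18, 90)] with period length k = 2.
k is even, so the fundamental solution of x^2 - 2030y^2 = 1 is (p_{k-1}, q_{k-1}) = (p_1, q_1); compute convergents through index 1.
Convergents (p_i = a_i*p_{i-1} + p_{i-2}, q_i = a_i*q_{i-1} + q_{i-2} with p_{-2}=0, p_{-1}=1, q_{-2}=1, q_{-1}=0):
  i=0: a_0=45, p_0 = 45*1 + 0 = 45, q_0 = 45*0 + 1 = 1.
  i=1: a_1=18, p_1 = 18*45 + 1 = 811, q_1 = 18*1 + 0 = 18.
Check: 811^2 - 2030*18^2 = 657721 - 657720 = 1, so (x, y) = (811, 18) solves the equation, and by the theorem it is the least positive solution.

(x, y) = (811, 18)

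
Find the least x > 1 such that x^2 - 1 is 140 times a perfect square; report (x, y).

(x, y) = (71, 6)

First expand sqrt(140) as a continued fraction. With x_i = (sqrt(140) + m_i)/d_i and (m_0, d_0) = (0, 1): a_0 = floor(sqrt(140)) = 11, since 11^2 = 121 <= 140 < 144 = 12^2.
Iterate m_{i+1} = d_i*a_i - m_i, d_{i+1} = (140 - m_{i+1}^2)/d_i, a_{i+1} = floor((a_0 + m_{i+1})/d_{i+1}):
  m_1 = 1*11 - 0 = 11, d_1 = (140 - 11^2)/1 = 19/1 = 19, a_1 = floor((11 + 11)/19) = 1.
  m_2 = 19*1 - 11 = 8, d_2 = (140 - 8^2)/19 = 76/19 = 4, a_2 = floor((11 + 8)/4) = 4.
  m_3 = 4*4 - 8 = 8, d_3 = (140 - 8^2)/4 = 76/4 = 19, a_3 = floor((11 + 8)/19) = 1.
  m_4 = 19*1 - 8 = 11, d_4 = (140 - 11^2)/19 = 19/19 = 1, a_4 = floor((11 + 11)/1) = 22.
  m_5 = 1*22 - 11 = 11, d_5 = (140 - 11^2)/1 = 19/1 = 19: (m_5, d_5) = (m_1, d_1) = (11, 19), so from here the quotients repeat a_1, ..., a_4; the period length is 4.
So sqrt(140) = [11; (1, 4, 1, 22)] with period length k = 4.
k is even, so the fundamental solution of x^2 - 140y^2 = 1 is (p_{k-1}, q_{k-1}) = (p_3, q_3); compute convergents through index 3.
Convergents (p_i = a_i*p_{i-1} + p_{i-2}, q_i = a_i*q_{i-1} + q_{i-2} with p_{-2}=0, p_{-1}=1, q_{-2}=1, q_{-1}=0):
  i=0: a_0=11, p_0 = 11*1 + 0 = 11, q_0 = 11*0 + 1 = 1.
  i=1: a_1=1, p_1 = 1*11 + 1 = 12, q_1 = 1*1 + 0 = 1.
  i=2: a_2=4, p_2 = 4*12 + 11 = 59, q_2 = 4*1 + 1 = 5.
  i=3: a_3=1, p_3 = 1*59 + 12 = 71, q_3 = 1*5 + 1 = 6.
Check: 71^2 - 140*6^2 = 5041 - 5040 = 1, so (x, y) = (71, 6) solves the equation, and by the theorem it is the least positive solution.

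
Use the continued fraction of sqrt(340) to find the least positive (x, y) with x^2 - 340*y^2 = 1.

(x, y) = (285769, 15498)

First expand sqrt(340) as a continued fraction. With x_i = (sqrt(340) + m_i)/d_i and (m_0, d_0) = (0, 1): a_0 = floor(sqrt(340)) = 18, since 18^2 = 324 <= 340 < 361 = 19^2.
Iterate m_{i+1} = d_i*a_i - m_i, d_{i+1} = (340 - m_{i+1}^2)/d_i, a_{i+1} = floor((a_0 + m_{i+1})/d_{i+1}):
  m_1 = 1*18 - 0 = 18, d_1 = (340 - 18^2)/1 = 16/1 = 16, a_1 = floor((18 + 18)/16) = 2.
  m_2 = 16*2 - 18 = 14, d_2 = (340 - 14^2)/16 = 144/16 = 9, a_2 = floor((18 + 14)/9) = 3.
  m_3 = 9*3 - 14 = 13, d_3 = (340 - 13^2)/9 = 171/9 = 19, a_3 = floor((18 + 13)/19) = 1.
  m_4 = 19*1 - 13 = 6, d_4 = (340 - 6^2)/19 = 304/19 = 16, a_4 = floor((18 + 6)/16) = 1.
  m_5 = 16*1 - 6 = 10, d_5 = (340 - 10^2)/16 = 240/16 = 15, a_5 = floor((18 + 10)/15) = 1.
  m_6 = 15*1 - 10 = 5, d_6 = (340 - 5^2)/15 = 315/15 = 21, a_6 = floor((18 + 5)/21) = 1.
  m_7 = 21*1 - 5 = 16, d_7 = (340 - 16^2)/21 = 84/21 = 4, a_7 = floor((18 + 16)/4) = 8.
  m_8 = 4*8 - 16 = 16, d_8 = (340 - 16^2)/4 = 84/4 = 21, a_8 = floor((18 + 16)/21) = 1.
  m_9 = 21*1 - 16 = 5, d_9 = (340 - 5^2)/21 = 315/21 = 15, a_9 = floor((18 + 5)/15) = 1.
  m_10 = 15*1 - 5 = 10, d_10 = (340 - 10^2)/15 = 240/15 = 16, a_10 = floor((18 + 10)/16) = 1.
  m_11 = 16*1 - 10 = 6, d_11 = (340 - 6^2)/16 = 304/16 = 19, a_11 = floor((18 + 6)/19) = 1.
  m_12 = 19*1 - 6 = 13, d_12 = (340 - 13^2)/19 = 171/19 = 9, a_12 = floor((18 + 13)/9) = 3.
  m_13 = 9*3 - 13 = 14, d_13 = (340 - 14^2)/9 = 144/9 = 16, a_13 = floor((18 + 14)/16) = 2.
  m_14 = 16*2 - 14 = 18, d_14 = (340 - 18^2)/16 = 16/16 = 1, a_14 = floor((18 + 18)/1) = 36.
  m_15 = 1*36 - 18 = 18, d_15 = (340 - 18^2)/1 = 16/1 = 16: (m_15, d_15) = (m_1, d_1) = (18, 16), so from here the quotients repeat a_1, ..., a_14; the period length is 14.
So sqrt(340) = [18; (2, 3, 1, 1, 1, 1, 8, 1, 1, 1, 1, 3, 2, 36)] with period length k = 14.
k is even, so the fundamental solution of x^2 - 340y^2 = 1 is (p_{k-1}, q_{k-1}) = (p_13, q_13); compute convergents through index 13.
Convergents (p_i = a_i*p_{i-1} + p_{i-2}, q_i = a_i*q_{i-1} + q_{i-2} with p_{-2}=0, p_{-1}=1, q_{-2}=1, q_{-1}=0):
  i=0: a_0=18, p_0 = 18*1 + 0 = 18, q_0 = 18*0 + 1 = 1.
  i=1: a_1=2, p_1 = 2*18 + 1 = 37, q_1 = 2*1 + 0 = 2.
  i=2: a_2=3, p_2 = 3*37 + 18 = 129, q_2 = 3*2 + 1 = 7.
  i=3: a_3=1, p_3 = 1*129 + 37 = 166, q_3 = 1*7 + 2 = 9.
  i=4: a_4=1, p_4 = 1*166 + 129 = 295, q_4 = 1*9 + 7 = 16.
  i=5: a_5=1, p_5 = 1*295 + 166 = 461, q_5 = 1*16 + 9 = 25.
  i=6: a_6=1, p_6 = 1*461 + 295 = 756, q_6 = 1*25 + 16 = 41.
  i=7: a_7=8, p_7 = 8*756 + 461 = 6509, q_7 = 8*41 + 25 = 353.
  i=8: a_8=1, p_8 = 1*6509 + 756 = 7265, q_8 = 1*353 + 41 = 394.
  i=9: a_9=1, p_9 = 1*7265 + 6509 = 13774, q_9 = 1*394 + 353 = 747.
  i=10: a_10=1, p_10 = 1*13774 + 7265 = 21039, q_10 = 1*747 + 394 = 1141.
  i=11: a_11=1, p_11 = 1*21039 + 13774 = 34813, q_11 = 1*1141 + 747 = 1888.
  i=12: a_12=3, p_12 = 3*34813 + 21039 = 125478, q_12 = 3*1888 + 1141 = 6805.
  i=13: a_13=2, p_13 = 2*125478 + 34813 = 285769, q_13 = 2*6805 + 1888 = 15498.
Check: 285769^2 - 340*15498^2 = 81663921361 - 81663921360 = 1, so (x, y) = (285769, 15498) solves the equation, and by the theorem it is the least positive solution.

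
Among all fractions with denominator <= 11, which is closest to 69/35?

Expand x = 69/35 as a continued fraction with the Euclidean algorithm:
  69 = 1*35 + 34, so a_0 = 1.
  35 = 1*34 + 1, so a_1 = 1.
  34 = 34*1 + 0, so a_2 = 34.
so x = [1; 1, 34].
Convergents (p_i = a_i*p_{i-1} + p_{i-2}, q_i = a_i*q_{i-1} + q_{i-2} with p_{-2}=0, p_{-1}=1, q_{-2}=1, q_{-1}=0), until the denominator exceeds 11:
  i=0: a_0=1, p_0 = 1*1 + 0 = 1, q_0 = 1*0 + 1 = 1.
  i=1: a_1=1, p_1 = 1*1 + 1 = 2, q_1 = 1*1 + 0 = 1.
  i=2: a_2=34, p_2 = 34*2 + 1 = 69, q_2 = 34*1 + 1 = 35.
q_2 = 35 > 11, so the last convergent with denominator <= 11 is p_1/q_1 = 2/1.
The closest fraction with denominator <= 11 is either p_1/q_1 or the intermediate fraction (k*p_1 + p_0)/(k*q_1 + q_0) with the largest k >= 1 whose denominator stays <= 11; these approach x as k grows, and every other convergent or intermediate fraction in range is farther away.
Largest k: floor((11 - q_0)/q_1) = floor((11 - 1)/1) = 10.
That gives (10*2 + 1)/(10*1 + 1) = 21/11.
Compare the errors: |x - 2/1| = |69*1 - 2*35|/(35*1) = 1/35, and |x - 21/11| = |69*11 - 21*35|/(35*11) = 24/385.
Cross-multiplying, 1*385 = 385 < 840 = 24*35, so 1/35 is smaller: the convergent 2/1 is closer to x than 21/11.

2/1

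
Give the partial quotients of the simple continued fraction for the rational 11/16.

[0; 1, 2, 5]

Run the Euclidean algorithm on 11 and 16; the successive quotients are the partial quotients a_0, a_1, ... (each step inverts the fractional part left over by the previous one):
  11 = 0*16 + 11, so a_0 = 0.
  16 = 1*11 + 5, so a_1 = 1.
  11 = 2*5 + 1, so a_2 = 2.
  5 = 5*1 + 0, so a_3 = 5.
The remainder reaches 0 after 4 divisions, so the expansion has 4 partial quotients, read off in order.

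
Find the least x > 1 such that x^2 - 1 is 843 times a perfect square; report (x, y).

(x, y) = (842, 29)

First expand sqrt(843) as a continued fraction. With x_i = (sqrt(843) + m_i)/d_i and (m_0, d_0) = (0, 1): a_0 = floor(sqrt(843)) = 29, since 29^2 = 841 <= 843 < 900 = 30^2.
Iterate m_{i+1} = d_i*a_i - m_i, d_{i+1} = (843 - m_{i+1}^2)/d_i, a_{i+1} = floor((a_0 + m_{i+1})/d_{i+1}):
  m_1 = 1*29 - 0 = 29, d_1 = (843 - 29^2)/1 = 2/1 = 2, a_1 = floor((29 + 29)/2) = 29.
  m_2 = 2*29 - 29 = 29, d_2 = (843 - 29^2)/2 = 2/2 = 1, a_2 = floor((29 + 29)/1) = 58.
  m_3 = 1*58 - 29 = 29, d_3 = (843 - 29^2)/1 = 2/1 = 2: (m_3, d_3) = (m_1, d_1) = (29, 2), so from here the quotients repeat a_1, a_2; the period length is 2.
So sqrt(843) = [29; (29, 58)] with period length k = 2.
k is even, so the fundamental solution of x^2 - 843y^2 = 1 is (p_{k-1}, q_{k-1}) = (p_1, q_1); compute convergents through index 1.
Convergents (p_i = a_i*p_{i-1} + p_{i-2}, q_i = a_i*q_{i-1} + q_{i-2} with p_{-2}=0, p_{-1}=1, q_{-2}=1, q_{-1}=0):
  i=0: a_0=29, p_0 = 29*1 + 0 = 29, q_0 = 29*0 + 1 = 1.
  i=1: a_1=29, p_1 = 29*29 + 1 = 842, q_1 = 29*1 + 0 = 29.
Check: 842^2 - 843*29^2 = 708964 - 708963 = 1, so (x, y) = (842, 29) solves the equation, and by the theorem it is the least positive solution.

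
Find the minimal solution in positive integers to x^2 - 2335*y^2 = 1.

First expand sqrt(2335) as a continued fraction. With x_i = (sqrt(2335) + m_i)/d_i and (m_0, d_0) = (0, 1): a_0 = floor(sqrt(2335)) = 48, since 48^2 = 2304 <= 2335 < 2401 = 49^2.
Iterate m_{i+1} = d_i*a_i - m_i, d_{i+1} = (2335 - m_{i+1}^2)/d_i, a_{i+1} = floor((a_0 + m_{i+1})/d_{i+1}):
  m_1 = 1*48 - 0 = 48, d_1 = (2335 - 48^2)/1 = 31/1 = 31, a_1 = floor((48 + 48)/31) = 3.
  m_2 = 31*3 - 48 = 45, d_2 = (2335 - 45^2)/31 = 310/31 = 10, a_2 = floor((48 + 45)/10) = 9.
  m_3 = 10*9 - 45 = 45, d_3 = (2335 - 45^2)/10 = 310/10 = 31, a_3 = floor((48 + 45)/31) = 3.
  m_4 = 31*3 - 45 = 48, d_4 = (2335 - 48^2)/31 = 31/31 = 1, a_4 = floor((48 + 48)/1) = 96.
  m_5 = 1*96 - 48 = 48, d_5 = (2335 - 48^2)/1 = 31/1 = 31: (m_5, d_5) = (m_1, d_1) = (48, 31), so from here the quotients repeat a_1, ..., a_4; the period length is 4.
So sqrt(2335) = [48; (3, 9, 3, 96)] with period length k = 4.
k is even, so the fundamental solution of x^2 - 2335y^2 = 1 is (p_{k-1}, q_{k-1}) = (p_3, q_3); compute convergents through index 3.
Convergents (p_i = a_i*p_{i-1} + p_{i-2}, q_i = a_i*q_{i-1} + q_{i-2} with p_{-2}=0, p_{-1}=1, q_{-2}=1, q_{-1}=0):
  i=0: a_0=48, p_0 = 48*1 + 0 = 48, q_0 = 48*0 + 1 = 1.
  i=1: a_1=3, p_1 = 3*48 + 1 = 145, q_1 = 3*1 + 0 = 3.
  i=2: a_2=9, p_2 = 9*145 + 48 = 1353, q_2 = 9*3 + 1 = 28.
  i=3: a_3=3, p_3 = 3*1353 + 145 = 4204, q_3 = 3*28 + 3 = 87.
Check: 4204^2 - 2335*87^2 = 17673616 - 17673615 = 1, so (x, y) = (4204, 87) solves the equation, and by the theorem it is the least positive solution.

(x, y) = (4204, 87)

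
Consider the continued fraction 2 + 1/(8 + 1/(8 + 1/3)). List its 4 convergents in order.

2/1, 17/8, 138/65, 431/203

Using the convergent recurrence p_i = a_i*p_{i-1} + p_{i-2}, q_i = a_i*q_{i-1} + q_{i-2} with p_{-2}=0, p_{-1}=1, q_{-2}=1, q_{-1}=0:
  i=0: a_0=2, p_0 = 2*1 + 0 = 2, q_0 = 2*0 + 1 = 1.
  i=1: a_1=8, p_1 = 8*2 + 1 = 17, q_1 = 8*1 + 0 = 8.
  i=2: a_2=8, p_2 = 8*17 + 2 = 138, q_2 = 8*8 + 1 = 65.
  i=3: a_3=3, p_3 = 3*138 + 17 = 431, q_3 = 3*65 + 8 = 203.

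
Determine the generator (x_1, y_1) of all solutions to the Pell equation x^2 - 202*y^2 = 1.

(x, y) = (19731763, 1388322)

First expand sqrt(202) as a continued fraction. With x_i = (sqrt(202) + m_i)/d_i and (m_0, d_0) = (0, 1): a_0 = floor(sqrt(202)) = 14, since 14^2 = 196 <= 202 < 225 = 15^2.
Iterate m_{i+1} = d_i*a_i - m_i, d_{i+1} = (202 - m_{i+1}^2)/d_i, a_{i+1} = floor((a_0 + m_{i+1})/d_{i+1}):
  m_1 = 1*14 - 0 = 14, d_1 = (202 - 14^2)/1 = 6/1 = 6, a_1 = floor((14 + 14)/6) = 4.
  m_2 = 6*4 - 14 = 10, d_2 = (202 - 10^2)/6 = 102/6 = 17, a_2 = floor((14 + 10)/17) = 1.
  m_3 = 17*1 - 10 = 7, d_3 = (202 - 7^2)/17 = 153/17 = 9, a_3 = floor((14 + 7)/9) = 2.
  m_4 = 9*2 - 7 = 11, d_4 = (202 - 11^2)/9 = 81/9 = 9, a_4 = floor((14 + 11)/9) = 2.
  m_5 = 9*2 - 11 = 7, d_5 = (202 - 7^2)/9 = 153/9 = 17, a_5 = floor((14 + 7)/17) = 1.
  m_6 = 17*1 - 7 = 10, d_6 = (202 - 10^2)/17 = 102/17 = 6, a_6 = floor((14 + 10)/6) = 4.
  m_7 = 6*4 - 10 = 14, d_7 = (202 - 14^2)/6 = 6/6 = 1, a_7 = floor((14 + 14)/1) = 28.
  m_8 = 1*28 - 14 = 14, d_8 = (202 - 14^2)/1 = 6/1 = 6: (m_8, d_8) = (m_1, d_1) = (14, 6), so from here the quotients repeat a_1, ..., a_7; the period length is 7.
So sqrt(202) = [14; (4, 1, 2, 2, 1, 4, 28)] with period length k = 7.
k is odd, so (p_{k-1}, q_{k-1}) only solves x^2 - 202y^2 = -1 and the fundamental solution of x^2 - 202y^2 = 1 is (p_{2k-1}, q_{2k-1}) = (p_13, q_13); compute convergents through index 13, running through the period twice.
Convergents (p_i = a_i*p_{i-1} + p_{i-2}, q_i = a_i*q_{i-1} + q_{i-2} with p_{-2}=0, p_{-1}=1, q_{-2}=1, q_{-1}=0):
  i=0: a_0=14, p_0 = 14*1 + 0 = 14, q_0 = 14*0 + 1 = 1.
  i=1: a_1=4, p_1 = 4*14 + 1 = 57, q_1 = 4*1 + 0 = 4.
  i=2: a_2=1, p_2 = 1*57 + 14 = 71, q_2 = 1*4 + 1 = 5.
  i=3: a_3=2, p_3 = 2*71 + 57 = 199, q_3 = 2*5 + 4 = 14.
  i=4: a_4=2, p_4 = 2*199 + 71 = 469, q_4 = 2*14 + 5 = 33.
  i=5: a_5=1, p_5 = 1*469 + 199 = 668, q_5 = 1*33 + 14 = 47.
  i=6: a_6=4, p_6 = 4*668 + 469 = 3141, q_6 = 4*47 + 33 = 221.
  i=7: a_7=28, p_7 = 28*3141 + 668 = 88616, q_7 = 28*221 + 47 = 6235.
  i=8: a_8=4, p_8 = 4*88616 + 3141 = 357605, q_8 = 4*6235 + 221 = 25161.
  i=9: a_9=1, p_9 = 1*357605 + 88616 = 446221, q_9 = 1*25161 + 6235 = 31396.
  i=10: a_10=2, p_10 = 2*446221 + 357605 = 1250047, q_10 = 2*31396 + 25161 = 87953.
  i=11: a_11=2, p_11 = 2*1250047 + 446221 = 2946315, q_11 = 2*87953 + 31396 = 207302.
  i=12: a_12=1, p_12 = 1*2946315 + 1250047 = 4196362, q_12 = 1*207302 + 87953 = 295255.
  i=13: a_13=4, p_13 = 4*4196362 + 2946315 = 19731763, q_13 = 4*295255 + 207302 = 1388322.
Indeed p_6^2 - 202*q_6^2 = 9865881 - 9865882 = -1, not +1.
Check: 19731763^2 - 202*1388322^2 = 389342471088169 - 389342471088168 = 1, so (x, y) = (19731763, 1388322) solves the equation, and by the theorem it is the least positive solution.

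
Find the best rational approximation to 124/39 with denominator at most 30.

Expand x = 124/39 as a continued fraction with the Euclidean algorithm:
  124 = 3*39 + 7, so a_0 = 3.
  39 = 5*7 + 4, so a_1 = 5.
  7 = 1*4 + 3, so a_2 = 1.
  4 = 1*3 + 1, so a_3 = 1.
  3 = 3*1 + 0, so a_4 = 3.
so x = [3; 5, 1, 1, 3].
Convergents (p_i = a_i*p_{i-1} + p_{i-2}, q_i = a_i*q_{i-1} + q_{i-2} with p_{-2}=0, p_{-1}=1, q_{-2}=1, q_{-1}=0), until the denominator exceeds 30:
  i=0: a_0=3, p_0 = 3*1 + 0 = 3, q_0 = 3*0 + 1 = 1.
  i=1: a_1=5, p_1 = 5*3 + 1 = 16, q_1 = 5*1 + 0 = 5.
  i=2: a_2=1, p_2 = 1*16 + 3 = 19, q_2 = 1*5 + 1 = 6.
  i=3: a_3=1, p_3 = 1*19 + 16 = 35, q_3 = 1*6 + 5 = 11.
  i=4: a_4=3, p_4 = 3*35 + 19 = 124, q_4 = 3*11 + 6 = 39.
q_4 = 39 > 30, so the last convergent with denominator <= 30 is p_3/q_3 = 35/11.
The closest fraction with denominator <= 30 is either p_3/q_3 or the intermediate fraction (k*p_3 + p_2)/(k*q_3 + q_2) with the largest k >= 1 whose denominator stays <= 30; these approach x as k grows, and every other convergent or intermediate fraction in range is farther away.
Largest k: floor((30 - q_2)/q_3) = floor((30 - 6)/11) = 2.
That gives (2*35 + 19)/(2*11 + 6) = 89/28.
Compare the errors: |x - 35/11| = |124*11 - 35*39|/(39*11) = 1/429, and |x - 89/28| = |124*28 - 89*39|/(39*28) = 1/1092.
Cross-multiplying, 1*429 = 429 < 1092 = 1*1092, so 1/1092 is smaller: the intermediate fraction 89/28 is closer to x than 35/11.

89/28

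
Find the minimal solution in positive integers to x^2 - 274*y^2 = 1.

First expand sqrt(274) as a continued fraction. With x_i = (sqrt(274) + m_i)/d_i and (m_0, d_0) = (0, 1): a_0 = floor(sqrt(274)) = 16, since 16^2 = 256 <= 274 < 289 = 17^2.
Iterate m_{i+1} = d_i*a_i - m_i, d_{i+1} = (274 - m_{i+1}^2)/d_i, a_{i+1} = floor((a_0 + m_{i+1})/d_{i+1}):
  m_1 = 1*16 - 0 = 16, d_1 = (274 - 16^2)/1 = 18/1 = 18, a_1 = floor((16 + 16)/18) = 1.
  m_2 = 18*1 - 16 = 2, d_2 = (274 - 2^2)/18 = 270/18 = 15, a_2 = floor((16 + 2)/15) = 1.
  m_3 = 15*1 - 2 = 13, d_3 = (274 - 13^2)/15 = 105/15 = 7, a_3 = floor((16 + 13)/7) = 4.
  m_4 = 7*4 - 13 = 15, d_4 = (274 - 15^2)/7 = 49/7 = 7, a_4 = floor((16 + 15)/7) = 4.
  m_5 = 7*4 - 15 = 13, d_5 = (274 - 13^2)/7 = 105/7 = 15, a_5 = floor((16 + 13)/15) = 1.
  m_6 = 15*1 - 13 = 2, d_6 = (274 - 2^2)/15 = 270/15 = 18, a_6 = floor((16 + 2)/18) = 1.
  m_7 = 18*1 - 2 = 16, d_7 = (274 - 16^2)/18 = 18/18 = 1, a_7 = floor((16 + 16)/1) = 32.
  m_8 = 1*32 - 16 = 16, d_8 = (274 - 16^2)/1 = 18/1 = 18: (m_8, d_8) = (m_1, d_1) = (16, 18), so from here the quotients repeat a_1, ..., a_7; the period length is 7.
So sqrt(274) = [16; (1, 1, 4, 4, 1, 1, 32)] with period length k = 7.
k is odd, so (p_{k-1}, q_{k-1}) only solves x^2 - 274y^2 = -1 and the fundamental solution of x^2 - 274y^2 = 1 is (p_{2k-1}, q_{2k-1}) = (p_13, q_13); compute convergents through index 13, running through the period twice.
Convergents (p_i = a_i*p_{i-1} + p_{i-2}, q_i = a_i*q_{i-1} + q_{i-2} with p_{-2}=0, p_{-1}=1, q_{-2}=1, q_{-1}=0):
  i=0: a_0=16, p_0 = 16*1 + 0 = 16, q_0 = 16*0 + 1 = 1.
  i=1: a_1=1, p_1 = 1*16 + 1 = 17, q_1 = 1*1 + 0 = 1.
  i=2: a_2=1, p_2 = 1*17 + 16 = 33, q_2 = 1*1 + 1 = 2.
  i=3: a_3=4, p_3 = 4*33 + 17 = 149, q_3 = 4*2 + 1 = 9.
  i=4: a_4=4, p_4 = 4*149 + 33 = 629, q_4 = 4*9 + 2 = 38.
  i=5: a_5=1, p_5 = 1*629 + 149 = 778, q_5 = 1*38 + 9 = 47.
  i=6: a_6=1, p_6 = 1*778 + 629 = 1407, q_6 = 1*47 + 38 = 85.
  i=7: a_7=32, p_7 = 32*1407 + 778 = 45802, q_7 = 32*85 + 47 = 2767.
  i=8: a_8=1, p_8 = 1*45802 + 1407 = 47209, q_8 = 1*2767 + 85 = 2852.
  i=9: a_9=1, p_9 = 1*47209 + 45802 = 93011, q_9 = 1*2852 + 2767 = 5619.
  i=10: a_10=4, p_10 = 4*93011 + 47209 = 419253, q_10 = 4*5619 + 2852 = 25328.
  i=11: a_11=4, p_11 = 4*419253 + 93011 = 1770023, q_11 = 4*25328 + 5619 = 106931.
  i=12: a_12=1, p_12 = 1*1770023 + 419253 = 2189276, q_12 = 1*106931 + 25328 = 132259.
  i=13: a_13=1, p_13 = 1*2189276 + 1770023 = 3959299, q_13 = 1*132259 + 106931 = 239190.
Indeed p_6^2 - 274*q_6^2 = 1979649 - 1979650 = -1, not +1.
Check: 3959299^2 - 274*239190^2 = 15676048571401 - 15676048571400 = 1, so (x, y) = (3959299, 239190) solves the equation, and by the theorem it is the least positive solution.

(x, y) = (3959299, 239190)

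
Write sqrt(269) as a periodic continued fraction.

Write x_i = (sqrt(269) + m_i)/d_i with (m_0, d_0) = (0, 1). a_0 = floor(sqrt(269)) = 16, since 16^2 = 256 <= 269 < 289 = 17^2.
Iterate m_{i+1} = d_i*a_i - m_i, d_{i+1} = (269 - m_{i+1}^2)/d_i, a_{i+1} = floor((a_0 + m_{i+1})/d_{i+1}):
  m_1 = 1*16 - 0 = 16, d_1 = (269 - 16^2)/1 = 13/1 = 13, a_1 = floor((16 + 16)/13) = 2.
  m_2 = 13*2 - 16 = 10, d_2 = (269 - 10^2)/13 = 169/13 = 13, a_2 = floor((16 + 10)/13) = 2.
  m_3 = 13*2 - 10 = 16, d_3 = (269 - 16^2)/13 = 13/13 = 1, a_3 = floor((16 + 16)/1) = 32.
  m_4 = 1*32 - 16 = 16, d_4 = (269 - 16^2)/1 = 13/1 = 13: (m_4, d_4) = (m_1, d_1) = (16, 13), so from here the quotients repeat a_1, ..., a_3; the period length is 3.
Hence the expansion of sqrt(269) is a_0 = 16 followed by the repeating block 2, 2, 32 (period 3).

[16; (2, 2, 32)]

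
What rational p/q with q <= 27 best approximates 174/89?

Expand x = 174/89 as a continued fraction with the Euclidean algorithm:
  174 = 1*89 + 85, so a_0 = 1.
  89 = 1*85 + 4, so a_1 = 1.
  85 = 21*4 + 1, so a_2 = 21.
  4 = 4*1 + 0, so a_3 = 4.
so x = [1; 1, 21, 4].
Convergents (p_i = a_i*p_{i-1} + p_{i-2}, q_i = a_i*q_{i-1} + q_{i-2} with p_{-2}=0, p_{-1}=1, q_{-2}=1, q_{-1}=0), until the denominator exceeds 27:
  i=0: a_0=1, p_0 = 1*1 + 0 = 1, q_0 = 1*0 + 1 = 1.
  i=1: a_1=1, p_1 = 1*1 + 1 = 2, q_1 = 1*1 + 0 = 1.
  i=2: a_2=21, p_2 = 21*2 + 1 = 43, q_2 = 21*1 + 1 = 22.
  i=3: a_3=4, p_3 = 4*43 + 2 = 174, q_3 = 4*22 + 1 = 89.
q_3 = 89 > 27, so the last convergent with denominator <= 27 is p_2/q_2 = 43/22.
The closest fraction with denominator <= 27 is either p_2/q_2 or the intermediate fraction (k*p_2 + p_1)/(k*q_2 + q_1) with the largest k >= 1 whose denominator stays <= 27; these approach x as k grows, and every other convergent or intermediate fraction in range is farther away.
Largest k: floor((27 - q_1)/q_2) = floor((27 - 1)/22) = 1.
That gives (1*43 + 2)/(1*22 + 1) = 45/23.
Compare the errors: |x - 43/22| = |174*22 - 43*89|/(89*22) = 1/1958, and |x - 45/23| = |174*23 - 45*89|/(89*23) = 3/2047.
Cross-multiplying, 1*2047 = 2047 < 5874 = 3*1958, so 1/1958 is smaller: the convergent 43/22 is closer to x than 45/23.

43/22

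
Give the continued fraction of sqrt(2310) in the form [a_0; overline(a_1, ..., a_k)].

[48; overline(16, 96)]

Write x_i = (sqrt(2310) + m_i)/d_i with (m_0, d_0) = (0, 1). a_0 = floor(sqrt(2310)) = 48, since 48^2 = 2304 <= 2310 < 2401 = 49^2.
Iterate m_{i+1} = d_i*a_i - m_i, d_{i+1} = (2310 - m_{i+1}^2)/d_i, a_{i+1} = floor((a_0 + m_{i+1})/d_{i+1}):
  m_1 = 1*48 - 0 = 48, d_1 = (2310 - 48^2)/1 = 6/1 = 6, a_1 = floor((48 + 48)/6) = 16.
  m_2 = 6*16 - 48 = 48, d_2 = (2310 - 48^2)/6 = 6/6 = 1, a_2 = floor((48 + 48)/1) = 96.
  m_3 = 1*96 - 48 = 48, d_3 = (2310 - 48^2)/1 = 6/1 = 6: (m_3, d_3) = (m_1, d_1) = (48, 6), so from here the quotients repeat a_1, a_2; the period length is 2.
Hence the expansion of sqrt(2310) is a_0 = 48 followed by the repeating block 16, 96 (period 2).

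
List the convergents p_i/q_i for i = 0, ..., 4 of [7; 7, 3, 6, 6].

7/1, 50/7, 157/22, 992/139, 6109/856

Using the convergent recurrence p_i = a_i*p_{i-1} + p_{i-2}, q_i = a_i*q_{i-1} + q_{i-2} with p_{-2}=0, p_{-1}=1, q_{-2}=1, q_{-1}=0:
  i=0: a_0=7, p_0 = 7*1 + 0 = 7, q_0 = 7*0 + 1 = 1.
  i=1: a_1=7, p_1 = 7*7 + 1 = 50, q_1 = 7*1 + 0 = 7.
  i=2: a_2=3, p_2 = 3*50 + 7 = 157, q_2 = 3*7 + 1 = 22.
  i=3: a_3=6, p_3 = 6*157 + 50 = 992, q_3 = 6*22 + 7 = 139.
  i=4: a_4=6, p_4 = 6*992 + 157 = 6109, q_4 = 6*139 + 22 = 856.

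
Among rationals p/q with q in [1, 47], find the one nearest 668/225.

95/32

Expand x = 668/225 as a continued fraction with the Euclidean algorithm:
  668 = 2*225 + 218, so a_0 = 2.
  225 = 1*218 + 7, so a_1 = 1.
  218 = 31*7 + 1, so a_2 = 31.
  7 = 7*1 + 0, so a_3 = 7.
so x = [2; 1, 31, 7].
Convergents (p_i = a_i*p_{i-1} + p_{i-2}, q_i = a_i*q_{i-1} + q_{i-2} with p_{-2}=0, p_{-1}=1, q_{-2}=1, q_{-1}=0), until the denominator exceeds 47:
  i=0: a_0=2, p_0 = 2*1 + 0 = 2, q_0 = 2*0 + 1 = 1.
  i=1: a_1=1, p_1 = 1*2 + 1 = 3, q_1 = 1*1 + 0 = 1.
  i=2: a_2=31, p_2 = 31*3 + 2 = 95, q_2 = 31*1 + 1 = 32.
  i=3: a_3=7, p_3 = 7*95 + 3 = 668, q_3 = 7*32 + 1 = 225.
q_3 = 225 > 47, so the last convergent with denominator <= 47 is p_2/q_2 = 95/32.
The closest fraction with denominator <= 47 is either p_2/q_2 or the intermediate fraction (k*p_2 + p_1)/(k*q_2 + q_1) with the largest k >= 1 whose denominator stays <= 47; these approach x as k grows, and every other convergent or intermediate fraction in range is farther away.
Largest k: floor((47 - q_1)/q_2) = floor((47 - 1)/32) = 1.
That gives (1*95 + 3)/(1*32 + 1) = 98/33.
Compare the errors: |x - 95/32| = |668*32 - 95*225|/(225*32) = 1/7200, and |x - 98/33| = |668*33 - 98*225|/(225*33) = 6/7425.
Cross-multiplying, 1*7425 = 7425 < 43200 = 6*7200, so 1/7200 is smaller: the convergent 95/32 is closer to x than 98/33.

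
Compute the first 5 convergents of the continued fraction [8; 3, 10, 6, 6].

8/1, 25/3, 258/31, 1573/189, 9696/1165

Using the convergent recurrence p_i = a_i*p_{i-1} + p_{i-2}, q_i = a_i*q_{i-1} + q_{i-2} with p_{-2}=0, p_{-1}=1, q_{-2}=1, q_{-1}=0:
  i=0: a_0=8, p_0 = 8*1 + 0 = 8, q_0 = 8*0 + 1 = 1.
  i=1: a_1=3, p_1 = 3*8 + 1 = 25, q_1 = 3*1 + 0 = 3.
  i=2: a_2=10, p_2 = 10*25 + 8 = 258, q_2 = 10*3 + 1 = 31.
  i=3: a_3=6, p_3 = 6*258 + 25 = 1573, q_3 = 6*31 + 3 = 189.
  i=4: a_4=6, p_4 = 6*1573 + 258 = 9696, q_4 = 6*189 + 31 = 1165.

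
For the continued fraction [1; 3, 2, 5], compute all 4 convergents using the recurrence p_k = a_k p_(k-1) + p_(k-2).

1/1, 4/3, 9/7, 49/38

Using the convergent recurrence p_i = a_i*p_{i-1} + p_{i-2}, q_i = a_i*q_{i-1} + q_{i-2} with p_{-2}=0, p_{-1}=1, q_{-2}=1, q_{-1}=0:
  i=0: a_0=1, p_0 = 1*1 + 0 = 1, q_0 = 1*0 + 1 = 1.
  i=1: a_1=3, p_1 = 3*1 + 1 = 4, q_1 = 3*1 + 0 = 3.
  i=2: a_2=2, p_2 = 2*4 + 1 = 9, q_2 = 2*3 + 1 = 7.
  i=3: a_3=5, p_3 = 5*9 + 4 = 49, q_3 = 5*7 + 3 = 38.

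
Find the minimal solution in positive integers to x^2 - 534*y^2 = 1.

(x, y) = (3678725, 159194)

First expand sqrt(534) as a continued fraction. With x_i = (sqrt(534) + m_i)/d_i and (m_0, d_0) = (0, 1): a_0 = floor(sqrt(534)) = 23, since 23^2 = 529 <= 534 < 576 = 24^2.
Iterate m_{i+1} = d_i*a_i - m_i, d_{i+1} = (534 - m_{i+1}^2)/d_i, a_{i+1} = floor((a_0 + m_{i+1})/d_{i+1}):
  m_1 = 1*23 - 0 = 23, d_1 = (534 - 23^2)/1 = 5/1 = 5, a_1 = floor((23 + 23)/5) = 9.
  m_2 = 5*9 - 23 = 22, d_2 = (534 - 22^2)/5 = 50/5 = 10, a_2 = floor((23 + 22)/10) = 4.
  m_3 = 10*4 - 22 = 18, d_3 = (534 - 18^2)/10 = 210/10 = 21, a_3 = floor((23 + 18)/21) = 1.
  m_4 = 21*1 - 18 = 3, d_4 = (534 - 3^2)/21 = 525/21 = 25, a_4 = floor((23 + 3)/25) = 1.
  m_5 = 25*1 - 3 = 22, d_5 = (534 - 22^2)/25 = 50/25 = 2, a_5 = floor((23 + 22)/2) = 22.
  m_6 = 2*22 - 22 = 22, d_6 = (534 - 22^2)/2 = 50/2 = 25, a_6 = floor((23 + 22)/25) = 1.
  m_7 = 25*1 - 22 = 3, d_7 = (534 - 3^2)/25 = 525/25 = 21, a_7 = floor((23 + 3)/21) = 1.
  m_8 = 21*1 - 3 = 18, d_8 = (534 - 18^2)/21 = 210/21 = 10, a_8 = floor((23 + 18)/10) = 4.
  m_9 = 10*4 - 18 = 22, d_9 = (534 - 22^2)/10 = 50/10 = 5, a_9 = floor((23 + 22)/5) = 9.
  m_10 = 5*9 - 22 = 23, d_10 = (534 - 23^2)/5 = 5/5 = 1, a_10 = floor((23 + 23)/1) = 46.
  m_11 = 1*46 - 23 = 23, d_11 = (534 - 23^2)/1 = 5/1 = 5: (m_11, d_11) = (m_1, d_1) = (23, 5), so from here the quotients repeat a_1, ..., a_10; the period length is 10.
So sqrt(534) = [23; (9, 4, 1, 1, 22, 1, 1, 4, 9, 46)] with period length k = 10.
k is even, so the fundamental solution of x^2 - 534y^2 = 1 is (p_{k-1}, q_{k-1}) = (p_9, q_9); compute convergents through index 9.
Convergents (p_i = a_i*p_{i-1} + p_{i-2}, q_i = a_i*q_{i-1} + q_{i-2} with p_{-2}=0, p_{-1}=1, q_{-2}=1, q_{-1}=0):
  i=0: a_0=23, p_0 = 23*1 + 0 = 23, q_0 = 23*0 + 1 = 1.
  i=1: a_1=9, p_1 = 9*23 + 1 = 208, q_1 = 9*1 + 0 = 9.
  i=2: a_2=4, p_2 = 4*208 + 23 = 855, q_2 = 4*9 + 1 = 37.
  i=3: a_3=1, p_3 = 1*855 + 208 = 1063, q_3 = 1*37 + 9 = 46.
  i=4: a_4=1, p_4 = 1*1063 + 855 = 1918, q_4 = 1*46 + 37 = 83.
  i=5: a_5=22, p_5 = 22*1918 + 1063 = 43259, q_5 = 22*83 + 46 = 1872.
  i=6: a_6=1, p_6 = 1*43259 + 1918 = 45177, q_6 = 1*1872 + 83 = 1955.
  i=7: a_7=1, p_7 = 1*45177 + 43259 = 88436, q_7 = 1*1955 + 1872 = 3827.
  i=8: a_8=4, p_8 = 4*88436 + 45177 = 398921, q_8 = 4*3827 + 1955 = 17263.
  i=9: a_9=9, p_9 = 9*398921 + 88436 = 3678725, q_9 = 9*17263 + 3827 = 159194.
Check: 3678725^2 - 534*159194^2 = 13533017625625 - 13533017625624 = 1, so (x, y) = (3678725, 159194) solves the equation, and by the theorem it is the least positive solution.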